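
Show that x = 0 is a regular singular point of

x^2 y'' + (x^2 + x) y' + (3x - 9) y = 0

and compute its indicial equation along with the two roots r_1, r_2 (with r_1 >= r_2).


Divide by x^2 to reach normal form y'' + P_1(x) y' + P_2(x) y = 0 with P_1(x) = 1 + 1/x and P_2(x) = 3/x - 9/x^2.
x = 0 is a singular point because the y'-coefficient 1 + 1/x has a pole at x = 0 and the y-coefficient 3/x - 9/x^2 has a pole at x = 0.
It is a regular singular point because x P_1(x) = p(x) = x + 1 and x^2 P_2(x) = q(x) = 3x - 9 are polynomials, hence analytic at x = 0.
p(0) = 1,  q(0) = -9.
Indicial equation: r(r-1) + p(0) r + q(0) = 0, i.e. r^2 + (p(0) - 1) r + q(0) = 0, i.e. r^2 - 9 = 0.
Discriminant: (0)^2 - 4(-9) = 36, so r = (0 ± 6)/2.
Solving: r_1 = 3, r_2 = -3.

indicial: r^2 - 9 = 0; roots r_1 = 3, r_2 = -3


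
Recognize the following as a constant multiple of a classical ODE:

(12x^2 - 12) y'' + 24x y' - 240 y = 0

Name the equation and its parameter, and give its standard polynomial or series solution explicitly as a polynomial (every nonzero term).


All three coefficients share the factor -12; dividing through by -12 gives  (1 - x^2) y'' - 2x y' + 20 y = 0.
This matches the Legendre equation (1 - x^2) y'' - 2x y' + n(n+1) y = 0 (note the -2x y' term) with n(n+1) = 20, so n = 4; the polynomial solution is P_4(x).
With y = sum_k a_k x^k, matching x^k gives (k+2)(k+1) a_{k+2} = [k(k+1) - n(n+1)] a_k = (k - 4)(k + 5) a_k. The right side vanishes at k = 4, so the series with the parity of 4 terminates at degree 4.
Standard normalization (P_n(1) = 1): leading coefficient (2n)!/(2^n (n!)^2) = 40320/(16*576) = 35/8, so a_4 = 35/8. Work downward with a_k = (k+1)(k+2) a_{k+2} / ((k - 4)(k + 5)):
  a_2 = (3)(4)(35/8) / ((2 - 4)(2 + 5)) = (105/2)/(-14) = -15/4
  a_0 = (1)(2)(-15/4) / ((0 - 4)(0 + 5)) = (-15/2)/(-20) = 3/8
Hence P_4(x) = 35 x^4/8 - 15 x^2/4 + 3/8.

P_4(x); series = 35 x^4/8 - 15 x^2/4 + 3/8


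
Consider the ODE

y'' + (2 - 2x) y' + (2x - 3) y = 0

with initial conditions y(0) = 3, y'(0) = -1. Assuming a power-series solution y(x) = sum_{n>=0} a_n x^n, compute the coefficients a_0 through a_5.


Ansatz: y(x) = sum_{n>=0} a_n x^n, so y'(x) = sum_{n>=1} n a_n x^(n-1) and y''(x) = sum_{n>=2} n(n-1) a_n x^(n-2).
Substitute into P(x) y'' + Q(x) y' + R(x) y = 0 with P(x) = 1, Q(x) = 2 - 2x, R(x) = 2x - 3, and match powers of x.
Initial conditions: a_0 = 3, a_1 = -1.
Setting the coefficient of each power of x to zero and solving order by order (substituting the coefficients already found):
  x^0: 2 a_2 + 2 a_1 - 3 a_0 = 0  ->  2 a_2 = -2 a_1 + 3 a_0 = 11  ->  a_2 = 11/2
  x^1: 6 a_3 + 4 a_2 - 5 a_1 + 2 a_0 = 0  ->  6 a_3 = -4 a_2 + 5 a_1 - 2 a_0 = -33  ->  a_3 = -11/2
  x^2: 12 a_4 + 6 a_3 - 7 a_2 + 2 a_1 = 0  ->  12 a_4 = -6 a_3 + 7 a_2 - 2 a_1 = 147/2  ->  a_4 = 49/8
  x^3: 20 a_5 + 8 a_4 - 9 a_3 + 2 a_2 = 0  ->  20 a_5 = -8 a_4 + 9 a_3 - 2 a_2 = -219/2  ->  a_5 = -219/40
Truncated series: y(x) = 3 - x + (11/2) x^2 - (11/2) x^3 + (49/8) x^4 - (219/40) x^5 + O(x^6).

a_0 = 3; a_1 = -1; a_2 = 11/2; a_3 = -11/2; a_4 = 49/8; a_5 = -219/40


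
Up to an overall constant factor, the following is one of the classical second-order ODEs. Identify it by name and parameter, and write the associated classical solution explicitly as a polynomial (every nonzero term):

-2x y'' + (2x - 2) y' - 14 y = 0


All three coefficients share the factor -2; dividing through by -2 gives  x y'' + (1 - x) y' + 7 y = 0.
This matches the Laguerre equation x y'' + (1 - x) y' + n y = 0 with n = 7; the polynomial solution is L_7(x).
With y = sum_k a_k x^k, matching x^k gives (k+1)k a_{k+1} + (k+1) a_{k+1} - k a_k + n a_k = 0, i.e. (k+1)^2 a_{k+1} = (k - n) a_k = (k - 7) a_k. The right side vanishes at k = 7, so the series terminates at degree 7.
Standard normalization L_n(0) = 1 gives a_0 = 1. Work upward with a_{k+1} = (k - 7) a_k / (k+1)^2:
  a_1 = (0 - 7)(1) / 1^2 = -7/1 = -7
  a_2 = (1 - 7)(-7) / 2^2 = 42/4 = 21/2
  a_3 = (2 - 7)(21/2) / 3^2 = (-105/2)/9 = -35/6
  a_4 = (3 - 7)(-35/6) / 4^2 = (70/3)/16 = 35/24
  a_5 = (4 - 7)(35/24) / 5^2 = (-35/8)/25 = -7/40
  a_6 = (5 - 7)(-7/40) / 6^2 = (7/20)/36 = 7/720
  a_7 = (6 - 7)(7/720) / 7^2 = (-7/720)/49 = -1/5040
Hence L_7(x) = -x^7/5040 + 7 x^6/720 - 7 x^5/40 + 35 x^4/24 - 35 x^3/6 + 21 x^2/2 - 7 x + 1.

L_7(x); series = -x^7/5040 + 7 x^6/720 - 7 x^5/40 + 35 x^4/24 - 35 x^3/6 + 21 x^2/2 - 7 x + 1


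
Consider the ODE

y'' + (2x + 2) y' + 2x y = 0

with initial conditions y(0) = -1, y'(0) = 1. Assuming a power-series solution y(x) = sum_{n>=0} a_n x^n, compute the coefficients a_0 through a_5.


Ansatz: y(x) = sum_{n>=0} a_n x^n, so y'(x) = sum_{n>=1} n a_n x^(n-1) and y''(x) = sum_{n>=2} n(n-1) a_n x^(n-2).
Substitute into P(x) y'' + Q(x) y' + R(x) y = 0 with P(x) = 1, Q(x) = 2x + 2, R(x) = 2x, and match powers of x.
Initial conditions: a_0 = -1, a_1 = 1.
Setting the coefficient of each power of x to zero and solving order by order (substituting the coefficients already found):
  x^0: 2 a_2 + 2 a_1 = 0  ->  2 a_2 = -2 a_1 = -2  ->  a_2 = -1
  x^1: 6 a_3 + 4 a_2 + 2 a_1 + 2 a_0 = 0  ->  6 a_3 = -4 a_2 - 2 a_1 - 2 a_0 = 4  ->  a_3 = 2/3
  x^2: 12 a_4 + 6 a_3 + 4 a_2 + 2 a_1 = 0  ->  12 a_4 = -6 a_3 - 4 a_2 - 2 a_1 = -2  ->  a_4 = -1/6
  x^3: 20 a_5 + 8 a_4 + 6 a_3 + 2 a_2 = 0  ->  20 a_5 = -8 a_4 - 6 a_3 - 2 a_2 = -2/3  ->  a_5 = -1/30
Truncated series: y(x) = -1 + x - x^2 + (2/3) x^3 - (1/6) x^4 - (1/30) x^5 + O(x^6).

a_0 = -1; a_1 = 1; a_2 = -1; a_3 = 2/3; a_4 = -1/6; a_5 = -1/30


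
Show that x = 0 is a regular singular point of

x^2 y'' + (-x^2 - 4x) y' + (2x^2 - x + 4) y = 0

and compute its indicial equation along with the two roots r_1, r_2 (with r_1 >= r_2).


Divide by x^2 to reach normal form y'' + P_1(x) y' + P_2(x) y = 0 with P_1(x) = -1 - 4/x and P_2(x) = 2 - 1/x + 4/x^2.
x = 0 is a singular point because the y'-coefficient -1 - 4/x has a pole at x = 0 and the y-coefficient 2 - 1/x + 4/x^2 has a pole at x = 0.
It is a regular singular point because x P_1(x) = p(x) = -x - 4 and x^2 P_2(x) = q(x) = 2x^2 - x + 4 are polynomials, hence analytic at x = 0.
p(0) = -4,  q(0) = 4.
Indicial equation: r(r-1) + p(0) r + q(0) = 0, i.e. r^2 + (p(0) - 1) r + q(0) = 0, i.e. r^2 - 5 r + 4 = 0.
Discriminant: (-5)^2 - 4(4) = 9, so r = (5 ± 3)/2.
Solving: r_1 = 4, r_2 = 1.

indicial: r^2 - 5 r + 4 = 0; roots r_1 = 4, r_2 = 1


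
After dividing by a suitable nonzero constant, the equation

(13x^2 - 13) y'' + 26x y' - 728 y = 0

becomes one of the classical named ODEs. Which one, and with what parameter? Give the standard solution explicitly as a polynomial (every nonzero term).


All three coefficients share the factor -13; dividing through by -13 gives  (1 - x^2) y'' - 2x y' + 56 y = 0.
This matches the Legendre equation (1 - x^2) y'' - 2x y' + n(n+1) y = 0 (note the -2x y' term) with n(n+1) = 56, so n = 7; the polynomial solution is P_7(x).
With y = sum_k a_k x^k, matching x^k gives (k+2)(k+1) a_{k+2} = [k(k+1) - n(n+1)] a_k = (k - 7)(k + 8) a_k. The right side vanishes at k = 7, so the series with the parity of 7 terminates at degree 7.
Standard normalization (P_n(1) = 1): leading coefficient (2n)!/(2^n (n!)^2) = 87178291200/(128*25401600) = 429/16, so a_7 = 429/16. Work downward with a_k = (k+1)(k+2) a_{k+2} / ((k - 7)(k + 8)):
  a_5 = (6)(7)(429/16) / ((5 - 7)(5 + 8)) = (9009/8)/(-26) = -693/16
  a_3 = (4)(5)(-693/16) / ((3 - 7)(3 + 8)) = (-3465/4)/(-44) = 315/16
  a_1 = (2)(3)(315/16) / ((1 - 7)(1 + 8)) = (945/8)/(-54) = -35/16
Hence P_7(x) = 429 x^7/16 - 693 x^5/16 + 315 x^3/16 - 35 x/16.

P_7(x); series = 429 x^7/16 - 693 x^5/16 + 315 x^3/16 - 35 x/16


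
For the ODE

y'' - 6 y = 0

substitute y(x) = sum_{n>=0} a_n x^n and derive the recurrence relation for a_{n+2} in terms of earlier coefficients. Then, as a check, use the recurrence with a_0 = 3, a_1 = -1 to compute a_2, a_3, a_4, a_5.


Substitute y = sum_n a_n x^n into y'' + (const) y = 0.
y''(x) = sum_{n>=0} (n+2)(n+1) a_{n+2} x^n.
The ODE becomes sum_n [(n+2)(n+1) a_{n+2} - 6 a_n] x^n = 0.
Setting each coefficient to zero gives the recurrence:
  (n+2)(n+1) a_{n+2} - 6 a_n = 0,
  a_{n+2} = 6 / ((n+1)(n+2)) a_n.

Check with a_0 = 3, a_1 = -1 (apply the recurrence for n = 0, 1, 2, 3): a_0 = 3, a_1 = -1, a_2 = 9, a_3 = -1, a_4 = 9/2, a_5 = -3/10.

a_{n+2} = 6/((n+1)(n+2)) * a_n; check: a_0 = 3, a_1 = -1, a_2 = 9, a_3 = -1, a_4 = 9/2, a_5 = -3/10


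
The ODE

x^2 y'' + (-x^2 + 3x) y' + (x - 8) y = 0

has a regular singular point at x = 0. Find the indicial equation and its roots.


Divide by x^2 to reach normal form y'' + P_1(x) y' + P_2(x) y = 0 with P_1(x) = -1 + 3/x and P_2(x) = 1/x - 8/x^2.
x = 0 is a singular point because the y'-coefficient -1 + 3/x has a pole at x = 0 and the y-coefficient 1/x - 8/x^2 has a pole at x = 0.
It is a regular singular point because x P_1(x) = p(x) = 3 - x and x^2 P_2(x) = q(x) = x - 8 are polynomials, hence analytic at x = 0.
p(0) = 3,  q(0) = -8.
Indicial equation: r(r-1) + p(0) r + q(0) = 0, i.e. r^2 + (p(0) - 1) r + q(0) = 0, i.e. r^2 + 2 r - 8 = 0.
Discriminant: (2)^2 - 4(-8) = 36, so r = (-2 ± 6)/2.
Solving: r_1 = 2, r_2 = -4.

indicial: r^2 + 2 r - 8 = 0; roots r_1 = 2, r_2 = -4


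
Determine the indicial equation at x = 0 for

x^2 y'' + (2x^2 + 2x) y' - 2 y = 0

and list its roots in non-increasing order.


Divide by x^2 to reach normal form y'' + P_1(x) y' + P_2(x) y = 0 with P_1(x) = 2 + 2/x and P_2(x) = -2/x^2.
x = 0 is a singular point because the y'-coefficient 2 + 2/x has a pole at x = 0 and the y-coefficient -2/x^2 has a pole at x = 0.
It is a regular singular point because x P_1(x) = p(x) = 2x + 2 and x^2 P_2(x) = q(x) = -2 are polynomials, hence analytic at x = 0.
p(0) = 2,  q(0) = -2.
Indicial equation: r(r-1) + p(0) r + q(0) = 0, i.e. r^2 + (p(0) - 1) r + q(0) = 0, i.e. r^2 + 1 r - 2 = 0.
Discriminant: (1)^2 - 4(-2) = 9, so r = (-1 ± 3)/2.
Solving: r_1 = 1, r_2 = -2.

indicial: r^2 + 1 r - 2 = 0; roots r_1 = 1, r_2 = -2


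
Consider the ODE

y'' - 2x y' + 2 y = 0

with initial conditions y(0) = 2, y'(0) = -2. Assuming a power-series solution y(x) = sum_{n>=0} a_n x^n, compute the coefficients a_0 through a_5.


Ansatz: y(x) = sum_{n>=0} a_n x^n, so y'(x) = sum_{n>=1} n a_n x^(n-1) and y''(x) = sum_{n>=2} n(n-1) a_n x^(n-2).
Substitute into P(x) y'' + Q(x) y' + R(x) y = 0 with P(x) = 1, Q(x) = -2x, R(x) = 2, and match powers of x.
Initial conditions: a_0 = 2, a_1 = -2.
Setting the coefficient of each power of x to zero and solving order by order (substituting the coefficients already found):
  x^0: 2 a_2 + 2 a_0 = 0  ->  2 a_2 = -2 a_0 = -4  ->  a_2 = -2
  x^1: 6 a_3 = 0  ->  a_3 = 0
  x^2: 12 a_4 - 2 a_2 = 0  ->  12 a_4 = 2 a_2 = -4  ->  a_4 = -1/3
  x^3: 20 a_5 - 4 a_3 = 0  ->  20 a_5 = 4 a_3 = 0  ->  a_5 = 0
Truncated series: y(x) = 2 - 2 x - 2 x^2 - (1/3) x^4 + O(x^6).

a_0 = 2; a_1 = -2; a_2 = -2; a_3 = 0; a_4 = -1/3; a_5 = 0


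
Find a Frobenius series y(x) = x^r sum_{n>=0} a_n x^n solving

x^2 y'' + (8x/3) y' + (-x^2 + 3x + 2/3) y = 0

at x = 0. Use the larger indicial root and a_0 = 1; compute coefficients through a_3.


Write in Frobenius form y'' + (p(x)/x) y' + (q(x)/x^2) y = 0:
  p(x) = 8/3,  q(x) = -x^2 + 3x + 2/3.
Indicial equation: r(r-1) + (8/3) r + (2/3) = 0 -> roots r_1 = -2/3, r_2 = -1.
Take r = r_1 = -2/3. Let y(x) = x^r sum_{n>=0} a_n x^n with a_0 = 1.
Substitute y = x^r sum a_n x^n and match x^{r+n}. The recurrence is
  D(n) a_n + 3 a_{n-1} - 1 a_{n-2} = 0,  where D(n) = (r+n)(r+n-1) + (8/3)(r+n) + (2/3).
  a_n = [-3 a_{n-1} + 1 a_{n-2}] / D(n).
Since the indicial polynomial factors as (r - r_1)(r - r_2), D(n) = (r_1 + n - r_1)(r_1 + n - r_2) = n(n + 1/3).
Evaluating step by step (a_0 = 1):
  n = 1: D(1) = 1(1 + 1/3) = 4/3; numerator = -3(1) = -3; a_1 = (-3)/(4/3) = -9/4
  n = 2: D(2) = 2(2 + 1/3) = 14/3; numerator = -3(-9/4) + 1(1) = 31/4; a_2 = (31/4)/(14/3) = 93/56
  n = 3: D(3) = 3(3 + 1/3) = 10; numerator = -3(93/56) + 1(-9/4) = -405/56; a_3 = (-405/56)/(10) = -81/112

r = -2/3; a_0 = 1; a_1 = -9/4; a_2 = 93/56; a_3 = -81/112


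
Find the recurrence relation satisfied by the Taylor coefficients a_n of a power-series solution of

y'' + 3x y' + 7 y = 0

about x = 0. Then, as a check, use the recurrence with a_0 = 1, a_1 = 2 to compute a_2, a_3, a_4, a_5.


Substitute y = sum_n a_n x^n.
y''(x) has coefficient (n+2)(n+1) a_{n+2} at x^n;
3 x y'(x) has coefficient 3 n a_n at x^n (shift);
7 y(x) has coefficient 7 a_n at x^n.
Matching x^n: (n+2)(n+1) a_{n+2} + (3n + 7) a_n = 0.
Thus a_{n+2} = (-3n - 7) / ((n+1)(n+2)) * a_n.

Check with a_0 = 1, a_1 = 2 (apply the recurrence for n = 0, 1, 2, 3): a_0 = 1, a_1 = 2, a_2 = -7/2, a_3 = -10/3, a_4 = 91/24, a_5 = 8/3.

a_(n+2) = (-3n - 7) / ((n+1)(n+2)) * a_n; check: a_0 = 1, a_1 = 2, a_2 = -7/2, a_3 = -10/3, a_4 = 91/24, a_5 = 8/3


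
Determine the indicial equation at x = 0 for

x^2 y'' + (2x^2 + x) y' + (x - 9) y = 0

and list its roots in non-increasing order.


Divide by x^2 to reach normal form y'' + P_1(x) y' + P_2(x) y = 0 with P_1(x) = 2 + 1/x and P_2(x) = 1/x - 9/x^2.
x = 0 is a singular point because the y'-coefficient 2 + 1/x has a pole at x = 0 and the y-coefficient 1/x - 9/x^2 has a pole at x = 0.
It is a regular singular point because x P_1(x) = p(x) = 2x + 1 and x^2 P_2(x) = q(x) = x - 9 are polynomials, hence analytic at x = 0.
p(0) = 1,  q(0) = -9.
Indicial equation: r(r-1) + p(0) r + q(0) = 0, i.e. r^2 + (p(0) - 1) r + q(0) = 0, i.e. r^2 - 9 = 0.
Discriminant: (0)^2 - 4(-9) = 36, so r = (0 ± 6)/2.
Solving: r_1 = 3, r_2 = -3.

indicial: r^2 - 9 = 0; roots r_1 = 3, r_2 = -3


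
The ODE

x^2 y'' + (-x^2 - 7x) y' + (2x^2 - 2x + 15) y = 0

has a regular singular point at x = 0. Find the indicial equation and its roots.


Divide by x^2 to reach normal form y'' + P_1(x) y' + P_2(x) y = 0 with P_1(x) = -1 - 7/x and P_2(x) = 2 - 2/x + 15/x^2.
x = 0 is a singular point because the y'-coefficient -1 - 7/x has a pole at x = 0 and the y-coefficient 2 - 2/x + 15/x^2 has a pole at x = 0.
It is a regular singular point because x P_1(x) = p(x) = -x - 7 and x^2 P_2(x) = q(x) = 2x^2 - 2x + 15 are polynomials, hence analytic at x = 0.
p(0) = -7,  q(0) = 15.
Indicial equation: r(r-1) + p(0) r + q(0) = 0, i.e. r^2 + (p(0) - 1) r + q(0) = 0, i.e. r^2 - 8 r + 15 = 0.
Discriminant: (-8)^2 - 4(15) = 4, so r = (8 ± 2)/2.
Solving: r_1 = 5, r_2 = 3.

indicial: r^2 - 8 r + 15 = 0; roots r_1 = 5, r_2 = 3


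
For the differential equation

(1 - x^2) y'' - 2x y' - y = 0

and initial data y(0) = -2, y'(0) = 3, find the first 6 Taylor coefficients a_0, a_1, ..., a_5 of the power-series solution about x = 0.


Ansatz: y(x) = sum_{n>=0} a_n x^n, so y'(x) = sum_{n>=1} n a_n x^(n-1) and y''(x) = sum_{n>=2} n(n-1) a_n x^(n-2).
Substitute into P(x) y'' + Q(x) y' + R(x) y = 0 with P(x) = 1 - x^2, Q(x) = -2x, R(x) = -1, and match powers of x.
Initial conditions: a_0 = -2, a_1 = 3.
Setting the coefficient of each power of x to zero and solving order by order (substituting the coefficients already found):
  x^0: 2 a_2 - a_0 = 0  ->  2 a_2 = a_0 = -2  ->  a_2 = -1
  x^1: 6 a_3 - 3 a_1 = 0  ->  6 a_3 = 3 a_1 = 9  ->  a_3 = 3/2
  x^2: 12 a_4 - 7 a_2 = 0  ->  12 a_4 = 7 a_2 = -7  ->  a_4 = -7/12
  x^3: 20 a_5 - 13 a_3 = 0  ->  20 a_5 = 13 a_3 = 39/2  ->  a_5 = 39/40
Truncated series: y(x) = -2 + 3 x - x^2 + (3/2) x^3 - (7/12) x^4 + (39/40) x^5 + O(x^6).

a_0 = -2; a_1 = 3; a_2 = -1; a_3 = 3/2; a_4 = -7/12; a_5 = 39/40


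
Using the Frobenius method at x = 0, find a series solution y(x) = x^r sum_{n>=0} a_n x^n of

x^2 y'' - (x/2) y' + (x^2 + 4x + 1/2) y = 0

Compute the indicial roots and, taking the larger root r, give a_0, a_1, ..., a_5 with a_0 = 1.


Write in Frobenius form y'' + (p(x)/x) y' + (q(x)/x^2) y = 0:
  p(x) = -1/2,  q(x) = x^2 + 4x + 1/2.
Indicial equation: r(r-1) + (-1/2) r + (1/2) = 0 -> roots r_1 = 1, r_2 = 1/2.
Take r = r_1 = 1. Let y(x) = x^r sum_{n>=0} a_n x^n with a_0 = 1.
Substitute y = x^r sum a_n x^n and match x^{r+n}. The recurrence is
  D(n) a_n + 4 a_{n-1} + 1 a_{n-2} = 0,  where D(n) = (r+n)(r+n-1) + (-1/2)(r+n) + (1/2).
  a_n = [-4 a_{n-1} - 1 a_{n-2}] / D(n).
Since the indicial polynomial factors as (r - r_1)(r - r_2), D(n) = (r_1 + n - r_1)(r_1 + n - r_2) = n(n + 1/2).
Evaluating step by step (a_0 = 1):
  n = 1: D(1) = 1(1 + 1/2) = 3/2; numerator = -4(1) = -4; a_1 = (-4)/(3/2) = -8/3
  n = 2: D(2) = 2(2 + 1/2) = 5; numerator = -4(-8/3) - 1(1) = 29/3; a_2 = (29/3)/(5) = 29/15
  n = 3: D(3) = 3(3 + 1/2) = 21/2; numerator = -4(29/15) - 1(-8/3) = -76/15; a_3 = (-76/15)/(21/2) = -152/315
  n = 4: D(4) = 4(4 + 1/2) = 18; numerator = -4(-152/315) - 1(29/15) = -1/315; a_4 = (-1/315)/(18) = -1/5670
  n = 5: D(5) = 5(5 + 1/2) = 55/2; numerator = -4(-1/5670) - 1(-152/315) = 274/567; a_5 = (274/567)/(55/2) = 548/31185

r = 1; a_0 = 1; a_1 = -8/3; a_2 = 29/15; a_3 = -152/315; a_4 = -1/5670; a_5 = 548/31185


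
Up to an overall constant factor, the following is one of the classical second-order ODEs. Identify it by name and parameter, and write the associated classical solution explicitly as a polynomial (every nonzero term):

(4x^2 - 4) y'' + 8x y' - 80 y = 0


All three coefficients share the factor -4; dividing through by -4 gives  (1 - x^2) y'' - 2x y' + 20 y = 0.
This matches the Legendre equation (1 - x^2) y'' - 2x y' + n(n+1) y = 0 (note the -2x y' term) with n(n+1) = 20, so n = 4; the polynomial solution is P_4(x).
With y = sum_k a_k x^k, matching x^k gives (k+2)(k+1) a_{k+2} = [k(k+1) - n(n+1)] a_k = (k - 4)(k + 5) a_k. The right side vanishes at k = 4, so the series with the parity of 4 terminates at degree 4.
Standard normalization (P_n(1) = 1): leading coefficient (2n)!/(2^n (n!)^2) = 40320/(16*576) = 35/8, so a_4 = 35/8. Work downward with a_k = (k+1)(k+2) a_{k+2} / ((k - 4)(k + 5)):
  a_2 = (3)(4)(35/8) / ((2 - 4)(2 + 5)) = (105/2)/(-14) = -15/4
  a_0 = (1)(2)(-15/4) / ((0 - 4)(0 + 5)) = (-15/2)/(-20) = 3/8
Hence P_4(x) = 35 x^4/8 - 15 x^2/4 + 3/8.

P_4(x); series = 35 x^4/8 - 15 x^2/4 + 3/8


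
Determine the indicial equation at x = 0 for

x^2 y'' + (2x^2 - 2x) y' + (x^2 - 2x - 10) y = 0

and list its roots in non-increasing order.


Divide by x^2 to reach normal form y'' + P_1(x) y' + P_2(x) y = 0 with P_1(x) = 2 - 2/x and P_2(x) = 1 - 2/x - 10/x^2.
x = 0 is a singular point because the y'-coefficient 2 - 2/x has a pole at x = 0 and the y-coefficient 1 - 2/x - 10/x^2 has a pole at x = 0.
It is a regular singular point because x P_1(x) = p(x) = 2x - 2 and x^2 P_2(x) = q(x) = x^2 - 2x - 10 are polynomials, hence analytic at x = 0.
p(0) = -2,  q(0) = -10.
Indicial equation: r(r-1) + p(0) r + q(0) = 0, i.e. r^2 + (p(0) - 1) r + q(0) = 0, i.e. r^2 - 3 r - 10 = 0.
Discriminant: (-3)^2 - 4(-10) = 49, so r = (3 ± 7)/2.
Solving: r_1 = 5, r_2 = -2.

indicial: r^2 - 3 r - 10 = 0; roots r_1 = 5, r_2 = -2


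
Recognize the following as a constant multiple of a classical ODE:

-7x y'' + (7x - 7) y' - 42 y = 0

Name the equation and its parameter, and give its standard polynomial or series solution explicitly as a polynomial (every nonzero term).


All three coefficients share the factor -7; dividing through by -7 gives  x y'' + (1 - x) y' + 6 y = 0.
This matches the Laguerre equation x y'' + (1 - x) y' + n y = 0 with n = 6; the polynomial solution is L_6(x).
With y = sum_k a_k x^k, matching x^k gives (k+1)k a_{k+1} + (k+1) a_{k+1} - k a_k + n a_k = 0, i.e. (k+1)^2 a_{k+1} = (k - n) a_k = (k - 6) a_k. The right side vanishes at k = 6, so the series terminates at degree 6.
Standard normalization L_n(0) = 1 gives a_0 = 1. Work upward with a_{k+1} = (k - 6) a_k / (k+1)^2:
  a_1 = (0 - 6)(1) / 1^2 = -6/1 = -6
  a_2 = (1 - 6)(-6) / 2^2 = 30/4 = 15/2
  a_3 = (2 - 6)(15/2) / 3^2 = -30/9 = -10/3
  a_4 = (3 - 6)(-10/3) / 4^2 = 10/16 = 5/8
  a_5 = (4 - 6)(5/8) / 5^2 = (-5/4)/25 = -1/20
  a_6 = (5 - 6)(-1/20) / 6^2 = (1/20)/36 = 1/720
Hence L_6(x) = x^6/720 - x^5/20 + 5 x^4/8 - 10 x^3/3 + 15 x^2/2 - 6 x + 1.

L_6(x); series = x^6/720 - x^5/20 + 5 x^4/8 - 10 x^3/3 + 15 x^2/2 - 6 x + 1


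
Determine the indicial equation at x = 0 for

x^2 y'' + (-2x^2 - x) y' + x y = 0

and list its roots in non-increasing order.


Divide by x^2 to reach normal form y'' + P_1(x) y' + P_2(x) y = 0 with P_1(x) = -2 - 1/x and P_2(x) = 1/x.
x = 0 is a singular point because the y'-coefficient -2 - 1/x has a pole at x = 0 and the y-coefficient 1/x has a pole at x = 0.
It is a regular singular point because x P_1(x) = p(x) = -2x - 1 and x^2 P_2(x) = q(x) = x are polynomials, hence analytic at x = 0.
p(0) = -1,  q(0) = 0.
Indicial equation: r(r-1) + p(0) r + q(0) = 0, i.e. r^2 + (p(0) - 1) r + q(0) = 0, i.e. r^2 - 2 r = 0.
Discriminant: (-2)^2 - 4(0) = 4, so r = (2 ± 2)/2.
Solving: r_1 = 2, r_2 = 0.

indicial: r^2 - 2 r = 0; roots r_1 = 2, r_2 = 0


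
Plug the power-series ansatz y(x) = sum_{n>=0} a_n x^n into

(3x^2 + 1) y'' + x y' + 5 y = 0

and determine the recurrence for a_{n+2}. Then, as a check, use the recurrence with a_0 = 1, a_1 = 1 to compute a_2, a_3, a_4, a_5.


Substitute y = sum_n a_n x^n.
(1 + 3 x^2) y'' contributes (n+2)(n+1) a_{n+2} + 3 n(n-1) a_n at x^n.
x y'(x) contributes n a_n at x^n.
5 y(x) contributes 5 a_n at x^n.
Matching x^n: (n+2)(n+1) a_{n+2} + (3 n(n-1) + n + 5) a_n = 0.
Thus a_{n+2} = (-3 n(n-1) - n - 5) / ((n+1)(n+2)) * a_n.

Check with a_0 = 1, a_1 = 1 (apply the recurrence for n = 0, 1, 2, 3): a_0 = 1, a_1 = 1, a_2 = -5/2, a_3 = -1, a_4 = 65/24, a_5 = 13/10.

a_(n+2) = (-3 n(n-1) - n - 5) / ((n+1)(n+2)) * a_n; check: a_0 = 1, a_1 = 1, a_2 = -5/2, a_3 = -1, a_4 = 65/24, a_5 = 13/10


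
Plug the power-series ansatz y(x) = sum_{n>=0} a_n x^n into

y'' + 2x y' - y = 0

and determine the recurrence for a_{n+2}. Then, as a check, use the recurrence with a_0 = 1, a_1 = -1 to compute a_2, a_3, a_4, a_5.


Substitute y = sum_n a_n x^n.
y''(x) has coefficient (n+2)(n+1) a_{n+2} at x^n;
2 x y'(x) has coefficient 2 n a_n at x^n (shift);
-y(x) has coefficient -1 a_n at x^n.
Matching x^n: (n+2)(n+1) a_{n+2} + (2n - 1) a_n = 0.
Thus a_{n+2} = (-2n + 1) / ((n+1)(n+2)) * a_n.

Check with a_0 = 1, a_1 = -1 (apply the recurrence for n = 0, 1, 2, 3): a_0 = 1, a_1 = -1, a_2 = 1/2, a_3 = 1/6, a_4 = -1/8, a_5 = -1/24.

a_(n+2) = (-2n + 1) / ((n+1)(n+2)) * a_n; check: a_0 = 1, a_1 = -1, a_2 = 1/2, a_3 = 1/6, a_4 = -1/8, a_5 = -1/24


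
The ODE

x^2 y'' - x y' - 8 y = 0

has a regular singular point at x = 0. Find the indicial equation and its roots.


Divide by x^2 to reach normal form y'' + P_1(x) y' + P_2(x) y = 0 with P_1(x) = -1/x and P_2(x) = -8/x^2.
x = 0 is a singular point because the y'-coefficient -1/x has a pole at x = 0 and the y-coefficient -8/x^2 has a pole at x = 0.
It is a regular singular point because x P_1(x) = p(x) = -1 and x^2 P_2(x) = q(x) = -8 are polynomials, hence analytic at x = 0.
p(0) = -1,  q(0) = -8.
Indicial equation: r(r-1) + p(0) r + q(0) = 0, i.e. r^2 + (p(0) - 1) r + q(0) = 0, i.e. r^2 - 2 r - 8 = 0.
Discriminant: (-2)^2 - 4(-8) = 36, so r = (2 ± 6)/2.
Solving: r_1 = 4, r_2 = -2.

indicial: r^2 - 2 r - 8 = 0; roots r_1 = 4, r_2 = -2


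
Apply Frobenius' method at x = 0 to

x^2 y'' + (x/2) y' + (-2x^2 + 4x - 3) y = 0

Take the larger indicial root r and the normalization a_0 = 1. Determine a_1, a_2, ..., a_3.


Write in Frobenius form y'' + (p(x)/x) y' + (q(x)/x^2) y = 0:
  p(x) = 1/2,  q(x) = -2x^2 + 4x - 3.
Indicial equation: r(r-1) + (1/2) r + (-3) = 0 -> roots r_1 = 2, r_2 = -3/2.
Take r = r_1 = 2. Let y(x) = x^r sum_{n>=0} a_n x^n with a_0 = 1.
Substitute y = x^r sum a_n x^n and match x^{r+n}. The recurrence is
  D(n) a_n + 4 a_{n-1} - 2 a_{n-2} = 0,  where D(n) = (r+n)(r+n-1) + (1/2)(r+n) + (-3).
  a_n = [-4 a_{n-1} + 2 a_{n-2}] / D(n).
Since the indicial polynomial factors as (r - r_1)(r - r_2), D(n) = (r_1 + n - r_1)(r_1 + n - r_2) = n(n + 7/2).
Evaluating step by step (a_0 = 1):
  n = 1: D(1) = 1(1 + 7/2) = 9/2; numerator = -4(1) = -4; a_1 = (-4)/(9/2) = -8/9
  n = 2: D(2) = 2(2 + 7/2) = 11; numerator = -4(-8/9) + 2(1) = 50/9; a_2 = (50/9)/(11) = 50/99
  n = 3: D(3) = 3(3 + 7/2) = 39/2; numerator = -4(50/99) + 2(-8/9) = -376/99; a_3 = (-376/99)/(39/2) = -752/3861

r = 2; a_0 = 1; a_1 = -8/9; a_2 = 50/99; a_3 = -752/3861


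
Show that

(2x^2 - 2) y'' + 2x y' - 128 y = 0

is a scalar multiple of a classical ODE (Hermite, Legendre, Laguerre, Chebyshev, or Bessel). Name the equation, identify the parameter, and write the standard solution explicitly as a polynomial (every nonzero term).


All three coefficients share the factor -2; dividing through by -2 gives  (1 - x^2) y'' - x y' + 64 y = 0.
This matches the Chebyshev equation (1 - x^2) y'' - x y' + n^2 y = 0 (note the -x y' term, not -2x y') with n^2 = 64, so n = 8; the polynomial solution is T_8(x).
With y = sum_k a_k x^k, matching x^k gives (k+2)(k+1) a_{k+2} = (k^2 - n^2) a_k = (k - 8)(k + 8) a_k. The right side vanishes at k = 8, so the series with the parity of 8 terminates at degree 8.
Standard normalization: leading coefficient of T_n is 2^(n-1), so a_8 = 2^7 = 128. Work downward with a_k = (k+1)(k+2) a_{k+2} / ((k - 8)(k + 8)):
  a_6 = (7)(8)(128) / ((6 - 8)(6 + 8)) = 7168/(-28) = -256
  a_4 = (5)(6)(-256) / ((4 - 8)(4 + 8)) = -7680/(-48) = 160
  a_2 = (3)(4)(160) / ((2 - 8)(2 + 8)) = 1920/(-60) = -32
  a_0 = (1)(2)(-32) / ((0 - 8)(0 + 8)) = -64/(-64) = 1
Hence T_8(x) = 128 x^8 - 256 x^6 + 160 x^4 - 32 x^2 + 1.

T_8(x); series = 128 x^8 - 256 x^6 + 160 x^4 - 32 x^2 + 1


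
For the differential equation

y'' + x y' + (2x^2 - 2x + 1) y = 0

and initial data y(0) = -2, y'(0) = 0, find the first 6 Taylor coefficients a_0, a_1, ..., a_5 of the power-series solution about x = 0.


Ansatz: y(x) = sum_{n>=0} a_n x^n, so y'(x) = sum_{n>=1} n a_n x^(n-1) and y''(x) = sum_{n>=2} n(n-1) a_n x^(n-2).
Substitute into P(x) y'' + Q(x) y' + R(x) y = 0 with P(x) = 1, Q(x) = x, R(x) = 2x^2 - 2x + 1, and match powers of x.
Initial conditions: a_0 = -2, a_1 = 0.
Setting the coefficient of each power of x to zero and solving order by order (substituting the coefficients already found):
  x^0: 2 a_2 + a_0 = 0  ->  2 a_2 = -a_0 = 2  ->  a_2 = 1
  x^1: 6 a_3 + 2 a_1 - 2 a_0 = 0  ->  6 a_3 = -2 a_1 + 2 a_0 = -4  ->  a_3 = -2/3
  x^2: 12 a_4 + 3 a_2 - 2 a_1 + 2 a_0 = 0  ->  12 a_4 = -3 a_2 + 2 a_1 - 2 a_0 = 1  ->  a_4 = 1/12
  x^3: 20 a_5 + 4 a_3 - 2 a_2 + 2 a_1 = 0  ->  20 a_5 = -4 a_3 + 2 a_2 - 2 a_1 = 14/3  ->  a_5 = 7/30
Truncated series: y(x) = -2 + x^2 - (2/3) x^3 + (1/12) x^4 + (7/30) x^5 + O(x^6).

a_0 = -2; a_1 = 0; a_2 = 1; a_3 = -2/3; a_4 = 1/12; a_5 = 7/30


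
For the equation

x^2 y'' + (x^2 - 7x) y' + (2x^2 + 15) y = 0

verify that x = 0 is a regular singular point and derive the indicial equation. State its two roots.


Divide by x^2 to reach normal form y'' + P_1(x) y' + P_2(x) y = 0 with P_1(x) = 1 - 7/x and P_2(x) = 2 + 15/x^2.
x = 0 is a singular point because the y'-coefficient 1 - 7/x has a pole at x = 0 and the y-coefficient 2 + 15/x^2 has a pole at x = 0.
It is a regular singular point because x P_1(x) = p(x) = x - 7 and x^2 P_2(x) = q(x) = 2x^2 + 15 are polynomials, hence analytic at x = 0.
p(0) = -7,  q(0) = 15.
Indicial equation: r(r-1) + p(0) r + q(0) = 0, i.e. r^2 + (p(0) - 1) r + q(0) = 0, i.e. r^2 - 8 r + 15 = 0.
Discriminant: (-8)^2 - 4(15) = 4, so r = (8 ± 2)/2.
Solving: r_1 = 5, r_2 = 3.

indicial: r^2 - 8 r + 15 = 0; roots r_1 = 5, r_2 = 3


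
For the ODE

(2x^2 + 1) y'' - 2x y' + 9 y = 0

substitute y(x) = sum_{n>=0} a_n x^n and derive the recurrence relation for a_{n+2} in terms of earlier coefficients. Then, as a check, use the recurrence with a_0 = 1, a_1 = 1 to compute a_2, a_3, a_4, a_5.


Substitute y = sum_n a_n x^n.
(1 + 2 x^2) y'' contributes (n+2)(n+1) a_{n+2} + 2 n(n-1) a_n at x^n.
-2 x y'(x) contributes -2 n a_n at x^n.
9 y(x) contributes 9 a_n at x^n.
Matching x^n: (n+2)(n+1) a_{n+2} + (2 n(n-1) - 2 n + 9) a_n = 0.
Thus a_{n+2} = (-2 n(n-1) + 2 n - 9) / ((n+1)(n+2)) * a_n.

Check with a_0 = 1, a_1 = 1 (apply the recurrence for n = 0, 1, 2, 3): a_0 = 1, a_1 = 1, a_2 = -9/2, a_3 = -7/6, a_4 = 27/8, a_5 = 7/8.

a_(n+2) = (-2 n(n-1) + 2 n - 9) / ((n+1)(n+2)) * a_n; check: a_0 = 1, a_1 = 1, a_2 = -9/2, a_3 = -7/6, a_4 = 27/8, a_5 = 7/8


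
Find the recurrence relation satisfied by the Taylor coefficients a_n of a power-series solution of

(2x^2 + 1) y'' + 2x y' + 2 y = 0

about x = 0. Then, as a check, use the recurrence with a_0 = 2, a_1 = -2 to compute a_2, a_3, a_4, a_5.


Substitute y = sum_n a_n x^n.
(1 + 2 x^2) y'' contributes (n+2)(n+1) a_{n+2} + 2 n(n-1) a_n at x^n.
2 x y'(x) contributes 2 n a_n at x^n.
2 y(x) contributes 2 a_n at x^n.
Matching x^n: (n+2)(n+1) a_{n+2} + (2 n(n-1) + 2 n + 2) a_n = 0.
Thus a_{n+2} = (-2 n(n-1) - 2 n - 2) / ((n+1)(n+2)) * a_n.

Check with a_0 = 2, a_1 = -2 (apply the recurrence for n = 0, 1, 2, 3): a_0 = 2, a_1 = -2, a_2 = -2, a_3 = 4/3, a_4 = 5/3, a_5 = -4/3.

a_(n+2) = (-2 n(n-1) - 2 n - 2) / ((n+1)(n+2)) * a_n; check: a_0 = 2, a_1 = -2, a_2 = -2, a_3 = 4/3, a_4 = 5/3, a_5 = -4/3


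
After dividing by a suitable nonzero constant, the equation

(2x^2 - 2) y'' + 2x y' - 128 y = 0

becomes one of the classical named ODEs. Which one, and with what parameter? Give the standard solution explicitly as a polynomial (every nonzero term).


All three coefficients share the factor -2; dividing through by -2 gives  (1 - x^2) y'' - x y' + 64 y = 0.
This matches the Chebyshev equation (1 - x^2) y'' - x y' + n^2 y = 0 (note the -x y' term, not -2x y') with n^2 = 64, so n = 8; the polynomial solution is T_8(x).
With y = sum_k a_k x^k, matching x^k gives (k+2)(k+1) a_{k+2} = (k^2 - n^2) a_k = (k - 8)(k + 8) a_k. The right side vanishes at k = 8, so the series with the parity of 8 terminates at degree 8.
Standard normalization: leading coefficient of T_n is 2^(n-1), so a_8 = 2^7 = 128. Work downward with a_k = (k+1)(k+2) a_{k+2} / ((k - 8)(k + 8)):
  a_6 = (7)(8)(128) / ((6 - 8)(6 + 8)) = 7168/(-28) = -256
  a_4 = (5)(6)(-256) / ((4 - 8)(4 + 8)) = -7680/(-48) = 160
  a_2 = (3)(4)(160) / ((2 - 8)(2 + 8)) = 1920/(-60) = -32
  a_0 = (1)(2)(-32) / ((0 - 8)(0 + 8)) = -64/(-64) = 1
Hence T_8(x) = 128 x^8 - 256 x^6 + 160 x^4 - 32 x^2 + 1.

T_8(x); series = 128 x^8 - 256 x^6 + 160 x^4 - 32 x^2 + 1


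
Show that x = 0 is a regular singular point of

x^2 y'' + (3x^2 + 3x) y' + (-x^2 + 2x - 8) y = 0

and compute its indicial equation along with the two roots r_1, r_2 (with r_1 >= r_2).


Divide by x^2 to reach normal form y'' + P_1(x) y' + P_2(x) y = 0 with P_1(x) = 3 + 3/x and P_2(x) = -1 + 2/x - 8/x^2.
x = 0 is a singular point because the y'-coefficient 3 + 3/x has a pole at x = 0 and the y-coefficient -1 + 2/x - 8/x^2 has a pole at x = 0.
It is a regular singular point because x P_1(x) = p(x) = 3x + 3 and x^2 P_2(x) = q(x) = -x^2 + 2x - 8 are polynomials, hence analytic at x = 0.
p(0) = 3,  q(0) = -8.
Indicial equation: r(r-1) + p(0) r + q(0) = 0, i.e. r^2 + (p(0) - 1) r + q(0) = 0, i.e. r^2 + 2 r - 8 = 0.
Discriminant: (2)^2 - 4(-8) = 36, so r = (-2 ± 6)/2.
Solving: r_1 = 2, r_2 = -4.

indicial: r^2 + 2 r - 8 = 0; roots r_1 = 2, r_2 = -4


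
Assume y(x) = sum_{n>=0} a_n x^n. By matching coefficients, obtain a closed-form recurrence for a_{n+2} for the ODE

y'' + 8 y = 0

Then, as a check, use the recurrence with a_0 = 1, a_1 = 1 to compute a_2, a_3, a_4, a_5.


Substitute y = sum_n a_n x^n into y'' + (const) y = 0.
y''(x) = sum_{n>=0} (n+2)(n+1) a_{n+2} x^n.
The ODE becomes sum_n [(n+2)(n+1) a_{n+2} + 8 a_n] x^n = 0.
Setting each coefficient to zero gives the recurrence:
  (n+2)(n+1) a_{n+2} + 8 a_n = 0,
  a_{n+2} = -8 / ((n+1)(n+2)) a_n.

Check with a_0 = 1, a_1 = 1 (apply the recurrence for n = 0, 1, 2, 3): a_0 = 1, a_1 = 1, a_2 = -4, a_3 = -4/3, a_4 = 8/3, a_5 = 8/15.

a_{n+2} = -8/((n+1)(n+2)) * a_n; check: a_0 = 1, a_1 = 1, a_2 = -4, a_3 = -4/3, a_4 = 8/3, a_5 = 8/15


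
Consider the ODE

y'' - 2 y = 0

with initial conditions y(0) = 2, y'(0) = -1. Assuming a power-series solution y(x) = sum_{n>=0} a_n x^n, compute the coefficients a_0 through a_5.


Ansatz: y(x) = sum_{n>=0} a_n x^n, so y'(x) = sum_{n>=1} n a_n x^(n-1) and y''(x) = sum_{n>=2} n(n-1) a_n x^(n-2).
Substitute into P(x) y'' + Q(x) y' + R(x) y = 0 with P(x) = 1, Q(x) = 0, R(x) = -2, and match powers of x.
Initial conditions: a_0 = 2, a_1 = -1.
Setting the coefficient of each power of x to zero and solving order by order (substituting the coefficients already found):
  x^0: 2 a_2 - 2 a_0 = 0  ->  2 a_2 = 2 a_0 = 4  ->  a_2 = 2
  x^1: 6 a_3 - 2 a_1 = 0  ->  6 a_3 = 2 a_1 = -2  ->  a_3 = -1/3
  x^2: 12 a_4 - 2 a_2 = 0  ->  12 a_4 = 2 a_2 = 4  ->  a_4 = 1/3
  x^3: 20 a_5 - 2 a_3 = 0  ->  20 a_5 = 2 a_3 = -2/3  ->  a_5 = -1/30
Truncated series: y(x) = 2 - x + 2 x^2 - (1/3) x^3 + (1/3) x^4 - (1/30) x^5 + O(x^6).

a_0 = 2; a_1 = -1; a_2 = 2; a_3 = -1/3; a_4 = 1/3; a_5 = -1/30


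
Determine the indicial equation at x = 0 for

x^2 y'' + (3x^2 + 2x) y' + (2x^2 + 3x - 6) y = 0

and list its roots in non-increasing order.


Divide by x^2 to reach normal form y'' + P_1(x) y' + P_2(x) y = 0 with P_1(x) = 3 + 2/x and P_2(x) = 2 + 3/x - 6/x^2.
x = 0 is a singular point because the y'-coefficient 3 + 2/x has a pole at x = 0 and the y-coefficient 2 + 3/x - 6/x^2 has a pole at x = 0.
It is a regular singular point because x P_1(x) = p(x) = 3x + 2 and x^2 P_2(x) = q(x) = 2x^2 + 3x - 6 are polynomials, hence analytic at x = 0.
p(0) = 2,  q(0) = -6.
Indicial equation: r(r-1) + p(0) r + q(0) = 0, i.e. r^2 + (p(0) - 1) r + q(0) = 0, i.e. r^2 + 1 r - 6 = 0.
Discriminant: (1)^2 - 4(-6) = 25, so r = (-1 ± 5)/2.
Solving: r_1 = 2, r_2 = -3.

indicial: r^2 + 1 r - 6 = 0; roots r_1 = 2, r_2 = -3


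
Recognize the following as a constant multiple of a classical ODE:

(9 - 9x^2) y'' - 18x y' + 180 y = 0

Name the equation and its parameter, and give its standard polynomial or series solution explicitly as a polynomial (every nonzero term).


All three coefficients share the factor 9; dividing through by 9 gives  (1 - x^2) y'' - 2x y' + 20 y = 0.
This matches the Legendre equation (1 - x^2) y'' - 2x y' + n(n+1) y = 0 (note the -2x y' term) with n(n+1) = 20, so n = 4; the polynomial solution is P_4(x).
With y = sum_k a_k x^k, matching x^k gives (k+2)(k+1) a_{k+2} = [k(k+1) - n(n+1)] a_k = (k - 4)(k + 5) a_k. The right side vanishes at k = 4, so the series with the parity of 4 terminates at degree 4.
Standard normalization (P_n(1) = 1): leading coefficient (2n)!/(2^n (n!)^2) = 40320/(16*576) = 35/8, so a_4 = 35/8. Work downward with a_k = (k+1)(k+2) a_{k+2} / ((k - 4)(k + 5)):
  a_2 = (3)(4)(35/8) / ((2 - 4)(2 + 5)) = (105/2)/(-14) = -15/4
  a_0 = (1)(2)(-15/4) / ((0 - 4)(0 + 5)) = (-15/2)/(-20) = 3/8
Hence P_4(x) = 35 x^4/8 - 15 x^2/4 + 3/8.

P_4(x); series = 35 x^4/8 - 15 x^2/4 + 3/8


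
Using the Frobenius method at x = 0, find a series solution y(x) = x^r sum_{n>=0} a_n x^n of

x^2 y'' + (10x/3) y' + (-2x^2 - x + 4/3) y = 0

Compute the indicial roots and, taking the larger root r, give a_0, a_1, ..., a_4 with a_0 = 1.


Write in Frobenius form y'' + (p(x)/x) y' + (q(x)/x^2) y = 0:
  p(x) = 10/3,  q(x) = -2x^2 - x + 4/3.
Indicial equation: r(r-1) + (10/3) r + (4/3) = 0 -> roots r_1 = -1, r_2 = -4/3.
Take r = r_1 = -1. Let y(x) = x^r sum_{n>=0} a_n x^n with a_0 = 1.
Substitute y = x^r sum a_n x^n and match x^{r+n}. The recurrence is
  D(n) a_n - 1 a_{n-1} - 2 a_{n-2} = 0,  where D(n) = (r+n)(r+n-1) + (10/3)(r+n) + (4/3).
  a_n = [1 a_{n-1} + 2 a_{n-2}] / D(n).
Since the indicial polynomial factors as (r - r_1)(r - r_2), D(n) = (r_1 + n - r_1)(r_1 + n - r_2) = n(n + 1/3).
Evaluating step by step (a_0 = 1):
  n = 1: D(1) = 1(1 + 1/3) = 4/3; numerator = 1(1) = 1; a_1 = (1)/(4/3) = 3/4
  n = 2: D(2) = 2(2 + 1/3) = 14/3; numerator = 1(3/4) + 2(1) = 11/4; a_2 = (11/4)/(14/3) = 33/56
  n = 3: D(3) = 3(3 + 1/3) = 10; numerator = 1(33/56) + 2(3/4) = 117/56; a_3 = (117/56)/(10) = 117/560
  n = 4: D(4) = 4(4 + 1/3) = 52/3; numerator = 1(117/560) + 2(33/56) = 111/80; a_4 = (111/80)/(52/3) = 333/4160

r = -1; a_0 = 1; a_1 = 3/4; a_2 = 33/56; a_3 = 117/560; a_4 = 333/4160


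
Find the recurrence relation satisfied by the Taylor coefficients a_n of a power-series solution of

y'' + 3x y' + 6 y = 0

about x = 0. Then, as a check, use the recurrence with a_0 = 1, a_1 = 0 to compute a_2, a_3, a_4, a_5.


Substitute y = sum_n a_n x^n.
y''(x) has coefficient (n+2)(n+1) a_{n+2} at x^n;
3 x y'(x) has coefficient 3 n a_n at x^n (shift);
6 y(x) has coefficient 6 a_n at x^n.
Matching x^n: (n+2)(n+1) a_{n+2} + (3n + 6) a_n = 0.
Thus a_{n+2} = (-3n - 6) / ((n+1)(n+2)) * a_n.

Check with a_0 = 1, a_1 = 0 (apply the recurrence for n = 0, 1, 2, 3): a_0 = 1, a_1 = 0, a_2 = -3, a_3 = 0, a_4 = 3, a_5 = 0.

a_(n+2) = (-3n - 6) / ((n+1)(n+2)) * a_n; check: a_0 = 1, a_1 = 0, a_2 = -3, a_3 = 0, a_4 = 3, a_5 = 0


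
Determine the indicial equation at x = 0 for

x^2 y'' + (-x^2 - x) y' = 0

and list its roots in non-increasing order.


Divide by x^2 to reach normal form y'' + P_1(x) y' + P_2(x) y = 0 with P_1(x) = -1 - 1/x and P_2(x) = 0.
x = 0 is a singular point because the y'-coefficient -1 - 1/x has a pole at x = 0.
It is a regular singular point because x P_1(x) = p(x) = -x - 1 and x^2 P_2(x) = q(x) = 0 are polynomials, hence analytic at x = 0.
p(0) = -1,  q(0) = 0.
Indicial equation: r(r-1) + p(0) r + q(0) = 0, i.e. r^2 + (p(0) - 1) r + q(0) = 0, i.e. r^2 - 2 r = 0.
Discriminant: (-2)^2 - 4(0) = 4, so r = (2 ± 2)/2.
Solving: r_1 = 2, r_2 = 0.

indicial: r^2 - 2 r = 0; roots r_1 = 2, r_2 = 0


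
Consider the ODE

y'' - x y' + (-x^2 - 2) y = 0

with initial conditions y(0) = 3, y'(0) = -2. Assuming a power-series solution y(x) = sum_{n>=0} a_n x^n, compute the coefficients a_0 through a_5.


Ansatz: y(x) = sum_{n>=0} a_n x^n, so y'(x) = sum_{n>=1} n a_n x^(n-1) and y''(x) = sum_{n>=2} n(n-1) a_n x^(n-2).
Substitute into P(x) y'' + Q(x) y' + R(x) y = 0 with P(x) = 1, Q(x) = -x, R(x) = -x^2 - 2, and match powers of x.
Initial conditions: a_0 = 3, a_1 = -2.
Setting the coefficient of each power of x to zero and solving order by order (substituting the coefficients already found):
  x^0: 2 a_2 - 2 a_0 = 0  ->  2 a_2 = 2 a_0 = 6  ->  a_2 = 3
  x^1: 6 a_3 - 3 a_1 = 0  ->  6 a_3 = 3 a_1 = -6  ->  a_3 = -1
  x^2: 12 a_4 - 4 a_2 - a_0 = 0  ->  12 a_4 = 4 a_2 + a_0 = 15  ->  a_4 = 5/4
  x^3: 20 a_5 - 5 a_3 - a_1 = 0  ->  20 a_5 = 5 a_3 + a_1 = -7  ->  a_5 = -7/20
Truncated series: y(x) = 3 - 2 x + 3 x^2 - x^3 + (5/4) x^4 - (7/20) x^5 + O(x^6).

a_0 = 3; a_1 = -2; a_2 = 3; a_3 = -1; a_4 = 5/4; a_5 = -7/20


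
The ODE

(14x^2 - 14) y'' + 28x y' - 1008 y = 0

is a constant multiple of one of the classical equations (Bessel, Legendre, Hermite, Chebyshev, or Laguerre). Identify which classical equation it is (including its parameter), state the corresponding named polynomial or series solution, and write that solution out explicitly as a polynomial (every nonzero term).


All three coefficients share the factor -14; dividing through by -14 gives  (1 - x^2) y'' - 2x y' + 72 y = 0.
This matches the Legendre equation (1 - x^2) y'' - 2x y' + n(n+1) y = 0 (note the -2x y' term) with n(n+1) = 72, so n = 8; the polynomial solution is P_8(x).
With y = sum_k a_k x^k, matching x^k gives (k+2)(k+1) a_{k+2} = [k(k+1) - n(n+1)] a_k = (k - 8)(k + 9) a_k. The right side vanishes at k = 8, so the series with the parity of 8 terminates at degree 8.
Standard normalization (P_n(1) = 1): leading coefficient (2n)!/(2^n (n!)^2) = 20922789888000/(256*1625702400) = 6435/128, so a_8 = 6435/128. Work downward with a_k = (k+1)(k+2) a_{k+2} / ((k - 8)(k + 9)):
  a_6 = (7)(8)(6435/128) / ((6 - 8)(6 + 9)) = (45045/16)/(-30) = -3003/32
  a_4 = (5)(6)(-3003/32) / ((4 - 8)(4 + 9)) = (-45045/16)/(-52) = 3465/64
  a_2 = (3)(4)(3465/64) / ((2 - 8)(2 + 9)) = (10395/16)/(-66) = -315/32
  a_0 = (1)(2)(-315/32) / ((0 - 8)(0 + 9)) = (-315/16)/(-72) = 35/128
Hence P_8(x) = 6435 x^8/128 - 3003 x^6/32 + 3465 x^4/64 - 315 x^2/32 + 35/128.

P_8(x); series = 6435 x^8/128 - 3003 x^6/32 + 3465 x^4/64 - 315 x^2/32 + 35/128


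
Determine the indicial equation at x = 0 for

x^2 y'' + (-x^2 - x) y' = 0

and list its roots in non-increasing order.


Divide by x^2 to reach normal form y'' + P_1(x) y' + P_2(x) y = 0 with P_1(x) = -1 - 1/x and P_2(x) = 0.
x = 0 is a singular point because the y'-coefficient -1 - 1/x has a pole at x = 0.
It is a regular singular point because x P_1(x) = p(x) = -x - 1 and x^2 P_2(x) = q(x) = 0 are polynomials, hence analytic at x = 0.
p(0) = -1,  q(0) = 0.
Indicial equation: r(r-1) + p(0) r + q(0) = 0, i.e. r^2 + (p(0) - 1) r + q(0) = 0, i.e. r^2 - 2 r = 0.
Discriminant: (-2)^2 - 4(0) = 4, so r = (2 ± 2)/2.
Solving: r_1 = 2, r_2 = 0.

indicial: r^2 - 2 r = 0; roots r_1 = 2, r_2 = 0
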